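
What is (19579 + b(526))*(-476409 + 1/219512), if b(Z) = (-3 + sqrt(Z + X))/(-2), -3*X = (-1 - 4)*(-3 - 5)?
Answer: -4095359180150527/439024 + 104577492407*sqrt(4614)/1317072 ≈ -9.3229e+9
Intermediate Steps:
X = -40/3 (X = -(-1 - 4)*(-3 - 5)/3 = -(-5)*(-8)/3 = -1/3*40 = -40/3 ≈ -13.333)
b(Z) = 3/2 - sqrt(-40/3 + Z)/2 (b(Z) = (-3 + sqrt(Z - 40/3))/(-2) = (-3 + sqrt(-40/3 + Z))*(-1/2) = 3/2 - sqrt(-40/3 + Z)/2)
(19579 + b(526))*(-476409 + 1/219512) = (19579 + (3/2 - sqrt(-120 + 9*526)/6))*(-476409 + 1/219512) = (19579 + (3/2 - sqrt(-120 + 4734)/6))*(-476409 + 1/219512) = (19579 + (3/2 - sqrt(4614)/6))*(-104577492407/219512) = (39161/2 - sqrt(4614)/6)*(-104577492407/219512) = -4095359180150527/439024 + 104577492407*sqrt(4614)/1317072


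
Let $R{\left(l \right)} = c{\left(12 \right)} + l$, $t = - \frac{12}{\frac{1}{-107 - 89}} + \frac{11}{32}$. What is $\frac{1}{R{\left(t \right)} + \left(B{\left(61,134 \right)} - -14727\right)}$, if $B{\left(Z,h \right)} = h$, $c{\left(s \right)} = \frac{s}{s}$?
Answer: $\frac{32}{550859} \approx 5.8091 \cdot 10^{-5}$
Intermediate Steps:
$c{\left(s \right)} = 1$
$t = \frac{75275}{32}$ ($t = - \frac{12}{\frac{1}{-196}} + 11 \cdot \frac{1}{32} = - \frac{12}{- \frac{1}{196}} + \frac{11}{32} = \left(-12\right) \left(-196\right) + \frac{11}{32} = 2352 + \frac{11}{32} = \frac{75275}{32} \approx 2352.3$)
$R{\left(l \right)} = 1 + l$
$\frac{1}{R{\left(t \right)} + \left(B{\left(61,134 \right)} - -14727\right)} = \frac{1}{\left(1 + \frac{75275}{32}\right) + \left(134 - -14727\right)} = \frac{1}{\frac{75307}{32} + \left(134 + 14727\right)} = \frac{1}{\frac{75307}{32} + 14861} = \frac{1}{\frac{550859}{32}} = \frac{32}{550859}$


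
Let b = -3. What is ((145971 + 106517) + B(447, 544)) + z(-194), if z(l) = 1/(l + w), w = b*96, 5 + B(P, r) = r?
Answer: 121959013/482 ≈ 2.5303e+5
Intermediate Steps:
B(P, r) = -5 + r
w = -288 (w = -3*96 = -288)
z(l) = 1/(-288 + l) (z(l) = 1/(l - 288) = 1/(-288 + l))
((145971 + 106517) + B(447, 544)) + z(-194) = ((145971 + 106517) + (-5 + 544)) + 1/(-288 - 194) = (252488 + 539) + 1/(-482) = 253027 - 1/482 = 121959013/482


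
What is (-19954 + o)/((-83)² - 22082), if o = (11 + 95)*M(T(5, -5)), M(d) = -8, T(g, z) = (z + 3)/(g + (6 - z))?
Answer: 20802/15193 ≈ 1.3692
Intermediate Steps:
T(g, z) = (3 + z)/(6 + g - z)
o = -848 (o = (11 + 95)*(-8) = 106*(-8) = -848)
(-19954 + o)/((-83)² - 22082) = (-19954 - 848)/((-83)² - 22082) = -20802/(6889 - 22082) = -20802/(-15193) = -20802*(-1/15193) = 20802/15193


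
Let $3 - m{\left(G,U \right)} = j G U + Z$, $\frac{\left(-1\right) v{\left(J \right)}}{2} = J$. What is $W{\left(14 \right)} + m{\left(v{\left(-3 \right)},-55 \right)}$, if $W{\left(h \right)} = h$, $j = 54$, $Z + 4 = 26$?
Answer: $17815$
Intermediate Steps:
$Z = 22$ ($Z = -4 + 26 = 22$)
$v{\left(J \right)} = - 2 J$
$m{\left(G,U \right)} = -19 - 54 G U$ ($m{\left(G,U \right)} = 3 - \left(54 G U + 22\right) = 3 - \left(22 + 54 G U\right) = -19 - 54 G U$)
$W{\left(14 \right)} + m{\left(v{\left(-3 \right)},-55 \right)} = 14 - \left(19 + 54 \left(\left(-2\right) \left(-3\right)\right) \left(-55\right)\right) = 14 - \left(19 + 324 \left(-55\right)\right) = 14 + \left(-19 + 17820\right) = 14 + 17801 = 17815$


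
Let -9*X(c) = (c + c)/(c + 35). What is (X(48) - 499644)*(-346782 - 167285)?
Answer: 63955788994996/249 ≈ 2.5685e+11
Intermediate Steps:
X(c) = -2*c/(9*(35 + c)) (X(c) = -(c + c)/(9*(c + 35)) = -2*c/(9*(35 + c)))
(X(48) - 499644)*(-346782 - 167285) = (-2*48/(315 + 9*48) - 499644)*(-346782 - 167285) = (-2*48/(315 + 432) - 499644)*(-514067) = (-2*48/747 - 499644)*(-514067) = (-2*48*1/747 - 499644)*(-514067) = (-32/249 - 499644)*(-514067) = -124411388/249*(-514067) = 63955788994996/249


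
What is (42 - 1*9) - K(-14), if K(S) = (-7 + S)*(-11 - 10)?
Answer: -408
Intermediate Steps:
K(S) = 147 - 21*S (K(S) = (-7 + S)*(-21) = 147 - 21*S)
(42 - 1*9) - K(-14) = (42 - 1*9) - (147 - 21*(-14)) = (42 - 9) - (147 + 294) = 33 - 1*441 = 33 - 441 = -408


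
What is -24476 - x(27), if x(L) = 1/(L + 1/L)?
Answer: -17867507/730 ≈ -24476.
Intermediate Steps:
-24476 - x(27) = -24476 - 27/(1 + 27²) = -24476 - 27/(1 + 729) = -24476 - 27/730 = -17867507/730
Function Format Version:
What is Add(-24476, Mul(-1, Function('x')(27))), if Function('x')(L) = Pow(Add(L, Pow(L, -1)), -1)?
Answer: Rational(-17867507, 730) ≈ -24476.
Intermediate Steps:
Add(-24476, Mul(-1, Function('x')(27))) = Add(-24476, Mul(-1, Mul(27, Pow(Add(1, Pow(27, 2)), -1)))) = Add(-24476, Mul(-1, Mul(27, Pow(Add(1, 729), -1)))) = Add(-24476, Mul(-1, Mul(27, Pow(730, -1)))) = Add(-24476, Mul(-1, Mul(27, Rational(1, 730)))) = Add(-24476, Mul(-1, Rational(27, 730))) = Add(-24476, Rational(-27, 730)) = Rational(-17867507, 730)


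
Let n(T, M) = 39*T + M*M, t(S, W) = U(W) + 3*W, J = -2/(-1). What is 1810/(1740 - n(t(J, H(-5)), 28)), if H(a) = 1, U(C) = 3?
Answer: 905/361 ≈ 2.5069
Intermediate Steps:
J = 2 (J = -2*(-1) = 2)
t(S, W) = 3 + 3*W
n(T, M) = M**2 + 39*T (n(T, M) = 39*T + M**2 = M**2 + 39*T)
1810/(1740 - n(t(J, H(-5)), 28)) = 1810/(1740 - (28**2 + 39*(3 + 3*1))) = 1810/(1740 - (784 + 39*(3 + 3))) = 1810/(1740 - (784 + 39*6)) = 1810/(1740 - (784 + 234)) = 1810/(1740 - 1*1018) = 1810/(1740 - 1018) = 1810/722 = 1810*(1/722) = 905/361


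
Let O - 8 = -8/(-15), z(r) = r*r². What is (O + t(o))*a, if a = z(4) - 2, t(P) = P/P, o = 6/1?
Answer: 8866/15 ≈ 591.07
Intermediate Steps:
o = 6 (o = 6*1 = 6)
z(r) = r³
t(P) = 1
O = 128/15 (O = 8 - 8/(-15) = 8 - 8*(-1/15) = 8 + 8/15 = 128/15 ≈ 8.5333)
a = 62 (a = 4³ - 2 = 64 - 2 = 62)
(O + t(o))*a = (128/15 + 1)*62 = (143/15)*62 = 8866/15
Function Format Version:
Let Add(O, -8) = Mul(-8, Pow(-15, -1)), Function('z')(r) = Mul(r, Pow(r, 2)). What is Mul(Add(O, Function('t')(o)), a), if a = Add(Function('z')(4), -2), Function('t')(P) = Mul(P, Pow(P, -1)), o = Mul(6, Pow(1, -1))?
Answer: Rational(8866, 15) ≈ 591.07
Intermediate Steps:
o = 6 (o = Mul(6, 1) = 6)
Function('z')(r) = Pow(r, 3)
Function('t')(P) = 1
O = Rational(128, 15) (O = Add(8, Mul(-8, Pow(-15, -1))) = Add(8, Mul(-8, Rational(-1, 15))) = Add(8, Rational(8, 15)) = Rational(128, 15) ≈ 8.5333)
a = 62 (a = Add(Pow(4, 3), -2) = Add(64, -2) = 62)
Mul(Add(O, Function('t')(o)), a) = Mul(Add(Rational(128, 15), 1), 62) = Mul(Rational(143, 15), 62) = Rational(8866, 15)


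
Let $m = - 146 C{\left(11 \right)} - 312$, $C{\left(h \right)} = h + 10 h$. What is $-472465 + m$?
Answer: $-490443$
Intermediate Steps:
$C{\left(h \right)} = 11 h$
$m = -17978$ ($m = - 146 \cdot 11 \cdot 11 - 312 = \left(-146\right) 121 - 312 = -17666 - 312 = -17978$)
$-472465 + m = -472465 - 17978 = -490443$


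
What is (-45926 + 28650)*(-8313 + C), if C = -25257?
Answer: 579955320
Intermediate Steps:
(-45926 + 28650)*(-8313 + C) = (-45926 + 28650)*(-8313 - 25257) = -17276*(-33570) = 579955320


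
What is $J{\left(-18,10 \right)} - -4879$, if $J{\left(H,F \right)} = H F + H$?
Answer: $4681$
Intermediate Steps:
$J{\left(H,F \right)} = H + F H$ ($J{\left(H,F \right)} = F H + H = H + F H$)
$J{\left(-18,10 \right)} - -4879 = - 18 \left(1 + 10\right) - -4879 = \left(-18\right) 11 + 4879 = -198 + 4879 = 4681$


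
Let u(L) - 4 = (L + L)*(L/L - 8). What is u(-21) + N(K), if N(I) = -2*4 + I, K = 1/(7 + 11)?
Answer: 5221/18 ≈ 290.06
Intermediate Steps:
u(L) = 4 - 14*L (u(L) = 4 + (L + L)*(L/L - 8) = 4 + (2*L)*(1 - 8) = 4 + (2*L)*(-7) = 4 - 14*L)
K = 1/18 ≈ 0.055556
N(I) = -8 + I
u(-21) + N(K) = (4 - 14*(-21)) + (-8 + 1/18) = (4 + 294) - 143/18 = 298 - 143/18 = 5221/18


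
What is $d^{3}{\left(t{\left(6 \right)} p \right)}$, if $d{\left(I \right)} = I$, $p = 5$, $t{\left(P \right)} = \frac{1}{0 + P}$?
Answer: $\frac{125}{216} \approx 0.5787$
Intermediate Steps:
$t{\left(P \right)} = \frac{1}{P}$
$d^{3}{\left(t{\left(6 \right)} p \right)} = \left(\frac{1}{6} \cdot 5\right)^{3} = \left(\frac{5}{6}\right)^{3} = \frac{125}{216}$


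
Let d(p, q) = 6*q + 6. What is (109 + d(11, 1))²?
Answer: 14641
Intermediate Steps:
d(p, q) = 6 + 6*q
(109 + d(11, 1))² = (109 + (6 + 6*1))² = (109 + (6 + 6))² = (109 + 12)² = 121² = 14641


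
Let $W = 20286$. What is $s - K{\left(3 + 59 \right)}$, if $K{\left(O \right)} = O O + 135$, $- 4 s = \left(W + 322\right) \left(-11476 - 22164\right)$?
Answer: $173309301$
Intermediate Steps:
$s = 173313280$ ($s = - \frac{\left(20286 + 322\right) \left(-11476 - 22164\right)}{4} = - \frac{20608 \left(-33640\right)}{4} = \left(- \frac{1}{4}\right) \left(-693253120\right) = 173313280$)
$K{\left(O \right)} = 135 + O^{2}$ ($K{\left(O \right)} = O^{2} + 135 = 135 + O^{2}$)
$s - K{\left(3 + 59 \right)} = 173313280 - \left(135 + \left(3 + 59\right)^{2}\right) = 173313280 - \left(135 + 62^{2}\right) = 173313280 - \left(135 + 3844\right) = 173313280 - 3979 = 173309301$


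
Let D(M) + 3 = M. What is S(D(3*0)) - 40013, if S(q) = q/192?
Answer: -2560833/64 ≈ -40013.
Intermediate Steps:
D(M) = -3 + M
S(q) = q/192 (S(q) = q*(1/192) = q/192)
S(D(3*0)) - 40013 = (-3 + 3*0)/192 - 40013 = (-3 + 0)/192 - 40013 = (1/192)*(-3) - 40013 = -1/64 - 40013 = -2560833/64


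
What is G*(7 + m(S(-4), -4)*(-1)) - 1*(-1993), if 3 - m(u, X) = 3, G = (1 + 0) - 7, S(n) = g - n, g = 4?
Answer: 1951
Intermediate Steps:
S(n) = 4 - n
G = -6 (G = 1 - 7 = -6)
m(u, X) = 0 (m(u, X) = 3 - 1*3 = 3 - 3 = 0)
G*(7 + m(S(-4), -4)*(-1)) - 1*(-1993) = -6*(7 + 0*(-1)) - 1*(-1993) = -6*(7 + 0) + 1993 = -6*7 + 1993 = -42 + 1993 = 1951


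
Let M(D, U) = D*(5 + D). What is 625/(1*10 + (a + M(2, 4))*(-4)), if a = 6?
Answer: -125/14 ≈ -8.9286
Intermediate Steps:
625/(1*10 + (a + M(2, 4))*(-4)) = 625/(1*10 + (6 + 2*(5 + 2))*(-4)) = 625/(10 + (6 + 2*7)*(-4)) = 625/(10 + (6 + 14)*(-4)) = 625/(10 + 20*(-4)) = 625/(10 - 80) = 625/(-70) = 625*(-1/70) = -125/14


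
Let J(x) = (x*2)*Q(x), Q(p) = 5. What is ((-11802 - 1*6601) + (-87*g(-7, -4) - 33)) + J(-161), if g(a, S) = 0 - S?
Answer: -20394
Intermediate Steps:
g(a, S) = -S
J(x) = 10*x (J(x) = (x*2)*5 = (2*x)*5 = 10*x)
((-11802 - 1*6601) + (-87*g(-7, -4) - 33)) + J(-161) = ((-11802 - 1*6601) + (-(-87)*(-4) - 33)) + 10*(-161) = ((-11802 - 6601) + (-87*4 - 33)) - 1610 = (-18403 + (-348 - 33)) - 1610 = (-18403 - 381) - 1610 = -18784 - 1610 = -20394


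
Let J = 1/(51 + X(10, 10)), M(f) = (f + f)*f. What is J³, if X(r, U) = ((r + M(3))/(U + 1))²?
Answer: 1771561/336427433875 ≈ 5.2658e-6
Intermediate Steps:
M(f) = 2*f² (M(f) = (2*f)*f = 2*f²)
X(r, U) = (18 + r)²/(1 + U)² (X(r, U) = ((r + 2*3²)/(U + 1))² = ((r + 2*9)/(1 + U))² = ((r + 18)/(1 + U))² = ((18 + r)/(1 + U))² = (18 + r)²/(1 + U)²)
J = 121/6955 (J = 1/(51 + (18 + 10)²/(1 + 10)²) = 1/(51 + 28²/11²) = 1/(51 + (1/121)*784) = 1/(51 + 784/121) = 1/(6955/121) = 121/6955 ≈ 0.017398)
J³ = (121/6955)³ = 1771561/336427433875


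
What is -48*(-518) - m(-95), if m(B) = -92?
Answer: 24956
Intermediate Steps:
-48*(-518) - m(-95) = -48*(-518) - 1*(-92) = 24864 + 92 = 24956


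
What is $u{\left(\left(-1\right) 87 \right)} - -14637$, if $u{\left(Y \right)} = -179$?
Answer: $14458$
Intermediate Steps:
$u{\left(\left(-1\right) 87 \right)} - -14637 = -179 - -14637 = -179 + 14637 = 14458$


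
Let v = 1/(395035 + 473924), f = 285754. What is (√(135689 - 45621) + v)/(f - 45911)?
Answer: 1/208413733437 + 2*√22517/239843 ≈ 0.0012513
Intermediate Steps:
v = 1/868959 ≈ 1.1508e-6
(√(135689 - 45621) + v)/(f - 45911) = (√(135689 - 45621) + 1/868959)/(285754 - 45911) = (√90068 + 1/868959)/239843 = (2*√22517 + 1/868959)*(1/239843) = (1/868959 + 2*√22517)*(1/239843) = 1/208413733437 + 2*√22517/239843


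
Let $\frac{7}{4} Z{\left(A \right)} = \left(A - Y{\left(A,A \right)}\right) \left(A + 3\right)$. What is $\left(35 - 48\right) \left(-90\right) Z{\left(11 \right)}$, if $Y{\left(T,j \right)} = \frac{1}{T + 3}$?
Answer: $\frac{716040}{7} \approx 1.0229 \cdot 10^{5}$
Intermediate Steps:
$Y{\left(T,j \right)} = \frac{1}{3 + T}$
$Z{\left(A \right)} = \frac{4 \left(3 + A\right) \left(A - \frac{1}{3 + A}\right)}{7}$ ($Z{\left(A \right)} = \frac{4 \left(A - \frac{1}{3 + A}\right) \left(A + 3\right)}{7} = \frac{4 \left(A - \frac{1}{3 + A}\right) \left(3 + A\right)}{7} = \frac{4 \left(3 + A\right) \left(A - \frac{1}{3 + A}\right)}{7}$)
$\left(35 - 48\right) \left(-90\right) Z{\left(11 \right)} = \left(35 - 48\right) \left(-90\right) \left(- \frac{4}{7} + \frac{4 \cdot 11^{2}}{7} + \frac{12}{7} \cdot 11\right) = \left(-13\right) \left(-90\right) \left(- \frac{4}{7} + \frac{4}{7} \cdot 121 + \frac{132}{7}\right) = 1170 \left(- \frac{4}{7} + \frac{484}{7} + \frac{132}{7}\right) = 1170 \cdot \frac{612}{7} = \frac{716040}{7}$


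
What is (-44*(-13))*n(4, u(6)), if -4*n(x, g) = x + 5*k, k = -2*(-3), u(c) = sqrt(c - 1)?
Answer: -4862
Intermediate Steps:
u(c) = sqrt(-1 + c)
k = 6
n(x, g) = -15/2 - x/4 (n(x, g) = -(x + 5*6)/4 = -(x + 30)/4 = -(30 + x)/4 = -15/2 - x/4)
(-44*(-13))*n(4, u(6)) = (-44*(-13))*(-15/2 - 1/4*4) = 572*(-15/2 - 1) = 572*(-17/2) = -4862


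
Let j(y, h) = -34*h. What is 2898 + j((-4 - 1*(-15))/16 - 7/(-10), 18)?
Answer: 2286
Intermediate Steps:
2898 + j((-4 - 1*(-15))/16 - 7/(-10), 18) = 2898 - 34*18 = 2898 - 612 = 2286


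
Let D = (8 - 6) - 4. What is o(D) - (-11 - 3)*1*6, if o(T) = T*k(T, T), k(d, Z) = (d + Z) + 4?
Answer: 84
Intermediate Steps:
D = -2 (D = 2 - 4 = -2)
k(d, Z) = 4 + Z + d (k(d, Z) = (Z + d) + 4 = 4 + Z + d)
o(T) = T*(4 + 2*T) (o(T) = T*(4 + T + T) = T*(4 + 2*T))
o(D) - (-11 - 3)*1*6 = 2*(-2)*(2 - 2) - (-11 - 3)*1*6 = 2*(-2)*0 - (-14)*6 = 0 - 1*(-84) = 0 + 84 = 84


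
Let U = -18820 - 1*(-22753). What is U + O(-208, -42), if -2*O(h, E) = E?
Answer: 3954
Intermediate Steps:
O(h, E) = -E/2
U = 3933 (U = -18820 + 22753 = 3933)
U + O(-208, -42) = 3933 - 1/2*(-42) = 3933 + 21 = 3954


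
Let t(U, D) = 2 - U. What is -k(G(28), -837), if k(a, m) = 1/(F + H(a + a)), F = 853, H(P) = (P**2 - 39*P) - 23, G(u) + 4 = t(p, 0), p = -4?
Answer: -1/690 ≈ -0.0014493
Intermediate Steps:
G(u) = 2 (G(u) = -4 + (2 - 1*(-4)) = -4 + (2 + 4) = -4 + 6 = 2)
H(P) = -23 + P**2 - 39*P
k(a, m) = 1/(830 - 78*a + 4*a**2) (k(a, m) = 1/(853 + (-23 + (a + a)**2 - 39*(a + a))) = 1/(853 + (-23 + (2*a)**2 - 78*a)) = 1/(853 + (-23 + 4*a**2 - 78*a)) = 1/(853 + (-23 - 78*a + 4*a**2)) = 1/(830 - 78*a + 4*a**2))
-k(G(28), -837) = -1/(2*(415 - 39*2 + 2*2**2)) = -1/(2*(415 - 78 + 2*4)) = -1/(2*(415 - 78 + 8)) = -1/(2*345) = -1*1/690 = -1/690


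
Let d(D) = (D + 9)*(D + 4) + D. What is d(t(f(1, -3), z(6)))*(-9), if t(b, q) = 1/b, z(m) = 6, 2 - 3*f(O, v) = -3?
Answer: -10071/25 ≈ -402.84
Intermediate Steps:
f(O, v) = 5/3 (f(O, v) = ⅔ - ⅓*(-3) = ⅔ + 1 = 5/3)
d(D) = D + (4 + D)*(9 + D) (d(D) = (9 + D)*(4 + D) + D = (4 + D)*(9 + D) + D = D + (4 + D)*(9 + D))
d(t(f(1, -3), z(6)))*(-9) = (36 + (1/(5/3))² + 14/(5/3))*(-9) = (36 + (⅗)² + 14*(⅗))*(-9) = (36 + 9/25 + 42/5)*(-9) = (1119/25)*(-9) = -10071/25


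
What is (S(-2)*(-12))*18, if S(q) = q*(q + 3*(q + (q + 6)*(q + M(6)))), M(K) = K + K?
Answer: 48384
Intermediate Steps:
M(K) = 2*K
S(q) = q*(4*q + 3*(6 + q)*(12 + q)) (S(q) = q*(q + 3*(q + (q + 6)*(q + 2*6))) = q*(q + 3*(q + (6 + q)*(q + 12))) = q*(q + 3*(q + (6 + q)*(12 + q))) = q*(q + (3*q + 3*(6 + q)*(12 + q))) = q*(4*q + 3*(6 + q)*(12 + q)))
(S(-2)*(-12))*18 = (-2*(216 + 3*(-2)² + 58*(-2))*(-12))*18 = (-2*(216 + 3*4 - 116)*(-12))*18 = (-2*(216 + 12 - 116)*(-12))*18 = (-2*112*(-12))*18 = -224*(-12)*18 = 2688*18 = 48384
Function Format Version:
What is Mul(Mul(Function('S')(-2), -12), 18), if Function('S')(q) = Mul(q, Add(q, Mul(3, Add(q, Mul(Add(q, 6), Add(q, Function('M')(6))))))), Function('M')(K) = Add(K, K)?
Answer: 48384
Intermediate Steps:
Function('M')(K) = Mul(2, K)
Function('S')(q) = Mul(q, Add(Mul(4, q), Mul(3, Add(6, q), Add(12, q)))) (Function('S')(q) = Mul(q, Add(q, Mul(3, Add(q, Mul(Add(q, 6), Add(q, Mul(2, 6))))))) = Mul(q, Add(q, Mul(3, Add(q, Mul(Add(6, q), Add(q, 12)))))) = Mul(q, Add(q, Mul(3, Add(q, Mul(Add(6, q), Add(12, q)))))) = Mul(q, Add(q, Add(Mul(3, q), Mul(3, Add(6, q), Add(12, q))))) = Mul(q, Add(Mul(4, q), Mul(3, Add(6, q), Add(12, q)))))
Mul(Mul(Function('S')(-2), -12), 18) = Mul(Mul(Mul(-2, Add(216, Mul(3, Pow(-2, 2)), Mul(58, -2))), -12), 18) = Mul(Mul(Mul(-2, Add(216, Mul(3, 4), -116)), -12), 18) = Mul(Mul(Mul(-2, Add(216, 12, -116)), -12), 18) = Mul(Mul(Mul(-2, 112), -12), 18) = Mul(Mul(-224, -12), 18) = Mul(2688, 18) = 48384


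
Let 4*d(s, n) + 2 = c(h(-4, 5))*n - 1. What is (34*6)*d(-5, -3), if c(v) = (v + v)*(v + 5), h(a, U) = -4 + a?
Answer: -7497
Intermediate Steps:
c(v) = 2*v*(5 + v) (c(v) = (2*v)*(5 + v) = 2*v*(5 + v))
d(s, n) = -¾ + 12*n (d(s, n) = -½ + ((2*(-4 - 4)*(5 + (-4 - 4)))*n - 1)/4 = -½ + ((2*(-8)*(5 - 8))*n - 1)/4 = -½ + ((2*(-8)*(-3))*n - 1)/4 = -½ + (48*n - 1)/4 = -½ + (-1 + 48*n)/4 = -½ + (-¼ + 12*n) = -¾ + 12*n)
(34*6)*d(-5, -3) = (34*6)*(-¾ + 12*(-3)) = 204*(-¾ - 36) = 204*(-147/4) = -7497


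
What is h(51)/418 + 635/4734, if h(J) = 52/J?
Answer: 2297183/16819902 ≈ 0.13658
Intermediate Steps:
h(51)/418 + 635/4734 = (52/51)/418 + 635/4734 = (52*(1/51))*(1/418) + 635*(1/4734) = (52/51)*(1/418) + 635/4734 = 26/10659 + 635/4734 = 2297183/16819902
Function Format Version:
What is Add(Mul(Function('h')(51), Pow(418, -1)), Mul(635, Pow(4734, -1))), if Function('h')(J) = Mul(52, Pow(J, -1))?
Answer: Rational(2297183, 16819902) ≈ 0.13658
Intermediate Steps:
Add(Mul(Function('h')(51), Pow(418, -1)), Mul(635, Pow(4734, -1))) = Add(Mul(Mul(52, Pow(51, -1)), Pow(418, -1)), Mul(635, Pow(4734, -1))) = Add(Mul(Mul(52, Rational(1, 51)), Rational(1, 418)), Mul(635, Rational(1, 4734))) = Add(Mul(Rational(52, 51), Rational(1, 418)), Rational(635, 4734)) = Add(Rational(26, 10659), Rational(635, 4734)) = Rational(2297183, 16819902)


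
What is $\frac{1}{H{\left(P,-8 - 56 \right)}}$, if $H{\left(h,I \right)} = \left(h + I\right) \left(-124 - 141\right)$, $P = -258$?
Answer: $\frac{1}{85330} \approx 1.1719 \cdot 10^{-5}$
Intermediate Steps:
$H{\left(h,I \right)} = - 265 I - 265 h$ ($H{\left(h,I \right)} = \left(I + h\right) \left(-265\right) = - 265 I - 265 h$)
$\frac{1}{H{\left(P,-8 - 56 \right)}} = \frac{1}{- 265 \left(-8 - 56\right) - -68370} = \frac{1}{- 265 \left(-8 - 56\right) + 68370} = \frac{1}{\left(-265\right) \left(-64\right) + 68370} = \frac{1}{16960 + 68370} = \frac{1}{85330}$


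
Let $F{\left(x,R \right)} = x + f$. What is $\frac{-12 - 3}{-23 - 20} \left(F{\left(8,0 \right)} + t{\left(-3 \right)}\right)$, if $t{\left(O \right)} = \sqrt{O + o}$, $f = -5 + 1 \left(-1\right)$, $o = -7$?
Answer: $\frac{30}{43} + \frac{15 i \sqrt{10}}{43} \approx 0.69767 + 1.1031 i$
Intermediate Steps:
$f = -6$ ($f = -5 - 1 = -6$)
$t{\left(O \right)} = \sqrt{-7 + O}$ ($t{\left(O \right)} = \sqrt{O - 7} = \sqrt{-7 + O}$)
$F{\left(x,R \right)} = -6 + x$ ($F{\left(x,R \right)} = x - 6 = -6 + x$)
$\frac{-12 - 3}{-23 - 20} \left(F{\left(8,0 \right)} + t{\left(-3 \right)}\right) = \frac{-12 - 3}{-23 - 20} \left(\left(-6 + 8\right) + \sqrt{-7 - 3}\right) = - \frac{15}{-43} \left(2 + \sqrt{-10}\right) = \left(-15\right) \left(- \frac{1}{43}\right) \left(2 + i \sqrt{10}\right) = \frac{15 \left(2 + i \sqrt{10}\right)}{43} = \frac{30}{43} + \frac{15 i \sqrt{10}}{43}$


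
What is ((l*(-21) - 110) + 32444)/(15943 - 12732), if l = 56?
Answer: 31158/3211 ≈ 9.7035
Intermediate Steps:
((l*(-21) - 110) + 32444)/(15943 - 12732) = ((56*(-21) - 110) + 32444)/(15943 - 12732) = ((-1176 - 110) + 32444)/3211 = (-1286 + 32444)*(1/3211) = 31158*(1/3211) = 31158/3211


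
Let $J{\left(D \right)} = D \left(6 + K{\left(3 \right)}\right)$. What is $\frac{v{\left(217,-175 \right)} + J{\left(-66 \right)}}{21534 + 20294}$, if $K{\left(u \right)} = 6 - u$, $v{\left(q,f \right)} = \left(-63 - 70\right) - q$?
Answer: $- \frac{236}{10457} \approx -0.022569$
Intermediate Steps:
$v{\left(q,f \right)} = -133 - q$ ($v{\left(q,f \right)} = \left(-63 - 70\right) - q = -133 - q$)
$J{\left(D \right)} = 9 D$ ($J{\left(D \right)} = D \left(6 + \left(6 - 3\right)\right) = D \left(6 + 3\right) = D 9 = 9 D$)
$\frac{v{\left(217,-175 \right)} + J{\left(-66 \right)}}{21534 + 20294} = \frac{\left(-133 - 217\right) + 9 \left(-66\right)}{21534 + 20294} = \frac{\left(-133 - 217\right) - 594}{41828} = \left(-350 - 594\right) \frac{1}{41828} = \left(-944\right) \frac{1}{41828} = - \frac{236}{10457}$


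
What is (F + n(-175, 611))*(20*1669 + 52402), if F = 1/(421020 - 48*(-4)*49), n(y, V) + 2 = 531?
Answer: 3255375616661/71738 ≈ 4.5379e+7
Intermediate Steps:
n(y, V) = 529 (n(y, V) = -2 + 531 = 529)
F = 1/430428 (F = 1/(421020 + 192*49) = 1/(421020 + 9408) = 1/430428 ≈ 2.3233e-6)
(F + n(-175, 611))*(20*1669 + 52402) = (1/430428 + 529)*(20*1669 + 52402) = 227696413*(33380 + 52402)/430428 = (227696413/430428)*85782 = 3255375616661/71738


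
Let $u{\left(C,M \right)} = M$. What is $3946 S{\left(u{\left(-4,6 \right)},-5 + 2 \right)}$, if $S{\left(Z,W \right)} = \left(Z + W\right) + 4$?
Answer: $27622$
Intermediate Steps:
$S{\left(Z,W \right)} = 4 + W + Z$ ($S{\left(Z,W \right)} = \left(W + Z\right) + 4 = 4 + W + Z$)
$3946 S{\left(u{\left(-4,6 \right)},-5 + 2 \right)} = 3946 \left(4 + \left(-5 + 2\right) + 6\right) = 3946 \left(4 - 3 + 6\right) = 3946 \cdot 7 = 27622$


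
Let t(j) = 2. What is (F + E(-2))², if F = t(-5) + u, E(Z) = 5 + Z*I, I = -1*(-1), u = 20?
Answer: 625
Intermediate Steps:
I = 1
E(Z) = 5 + Z (E(Z) = 5 + Z*1 = 5 + Z)
F = 22 (F = 2 + 20 = 22)
(F + E(-2))² = (22 + (5 - 2))² = (22 + 3)² = 25² = 625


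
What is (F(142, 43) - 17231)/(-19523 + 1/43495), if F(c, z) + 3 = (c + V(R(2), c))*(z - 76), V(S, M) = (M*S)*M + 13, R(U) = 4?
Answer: 116740449515/849152884 ≈ 137.48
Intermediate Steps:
V(S, M) = 13 + S*M² (V(S, M) = S*M² + 13 = 13 + S*M²)
F(c, z) = -3 + (-76 + z)*(13 + c + 4*c²) (F(c, z) = -3 + (c + (13 + 4*c²))*(z - 76) = -3 + (13 + c + 4*c²)*(-76 + z) = -3 + (-76 + z)*(13 + c + 4*c²))
(F(142, 43) - 17231)/(-19523 + 1/43495) = ((-991 - 304*142² - 76*142 + 142*43 + 43*(13 + 4*142²)) - 17231)/(-19523 + 1/43495) = ((-991 - 304*20164 - 10792 + 6106 + 43*(13 + 4*20164)) - 17231)/(-19523 + 1/43495) = ((-991 - 6129856 - 10792 + 6106 + 43*(13 + 80656)) - 17231)/(-849152884/43495) = ((-991 - 6129856 - 10792 + 6106 + 43*80669) - 17231)*(-43495/849152884) = ((-991 - 6129856 - 10792 + 6106 + 3468767) - 17231)*(-43495/849152884) = (-2666766 - 17231)*(-43495/849152884) = -2683997*(-43495/849152884) = 116740449515/849152884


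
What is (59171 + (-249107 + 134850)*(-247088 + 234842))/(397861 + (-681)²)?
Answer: 1399250393/861622 ≈ 1624.0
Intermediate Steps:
(59171 + (-249107 + 134850)*(-247088 + 234842))/(397861 + (-681)²) = (59171 - 114257*(-12246))/(397861 + 463761) = (59171 + 1399191222)/861622 = 1399250393*(1/861622) = 1399250393/861622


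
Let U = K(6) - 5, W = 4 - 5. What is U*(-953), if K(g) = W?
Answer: 5718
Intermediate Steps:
W = -1
K(g) = -1
U = -6 (U = -1 - 5 = -6)
U*(-953) = -6*(-953) = 5718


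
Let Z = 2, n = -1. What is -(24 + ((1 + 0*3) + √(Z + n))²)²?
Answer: -784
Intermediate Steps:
-(24 + ((1 + 0*3) + √(Z + n))²)² = -(24 + ((1 + 0*3) + √(2 - 1))²)² = -(24 + ((1 + 0) + √1)²)² = -(24 + (1 + 1)²)² = -(24 + 2²)² = -(24 + 4)² = -1*28² = -1*784 = -784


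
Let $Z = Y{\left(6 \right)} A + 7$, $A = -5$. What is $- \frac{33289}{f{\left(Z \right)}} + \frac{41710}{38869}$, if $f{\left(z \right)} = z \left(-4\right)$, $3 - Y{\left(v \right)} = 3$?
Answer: $\frac{1295078021}{1088332} \approx 1190.0$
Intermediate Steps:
$Y{\left(v \right)} = 0$ ($Y{\left(v \right)} = 3 - 3 = 0$)
$Z = 7$ ($Z = 0 \left(-5\right) + 7 = 0 + 7 = 7$)
$f{\left(z \right)} = - 4 z$
$- \frac{33289}{f{\left(Z \right)}} + \frac{41710}{38869} = - \frac{33289}{\left(-4\right) 7} + \frac{41710}{38869} = - \frac{33289}{-28} + 41710 \cdot \frac{1}{38869} = \left(-33289\right) \left(- \frac{1}{28}\right) + \frac{41710}{38869} = \frac{33289}{28} + \frac{41710}{38869} = \frac{1295078021}{1088332}$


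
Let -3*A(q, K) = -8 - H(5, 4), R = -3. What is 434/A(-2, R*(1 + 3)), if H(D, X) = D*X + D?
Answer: 434/11 ≈ 39.455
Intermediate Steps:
H(D, X) = D + D*X
A(q, K) = 11 (A(q, K) = -(-8 - 5*(1 + 4))/3 = -(-8 - 5*5)/3 = -(-8 - 1*25)/3 = -(-8 - 25)/3 = -⅓*(-33) = 11)
434/A(-2, R*(1 + 3)) = 434/11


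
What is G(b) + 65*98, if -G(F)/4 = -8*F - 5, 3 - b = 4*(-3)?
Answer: 6870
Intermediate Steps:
b = 15 (b = 3 - 4*(-3) = 3 - 1*(-12) = 3 + 12 = 15)
G(F) = 20 + 32*F (G(F) = -4*(-8*F - 5) = -4*(-5 - 8*F) = 20 + 32*F)
G(b) + 65*98 = (20 + 32*15) + 65*98 = (20 + 480) + 6370 = 500 + 6370 = 6870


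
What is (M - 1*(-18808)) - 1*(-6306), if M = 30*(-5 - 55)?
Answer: 23314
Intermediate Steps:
M = -1800 (M = 30*(-60) = -1800)
(M - 1*(-18808)) - 1*(-6306) = (-1800 - 1*(-18808)) - 1*(-6306) = (-1800 + 18808) + 6306 = 17008 + 6306 = 23314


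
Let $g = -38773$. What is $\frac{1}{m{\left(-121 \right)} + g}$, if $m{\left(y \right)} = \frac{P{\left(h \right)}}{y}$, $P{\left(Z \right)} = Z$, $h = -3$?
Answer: $- \frac{121}{4691530} \approx -2.5791 \cdot 10^{-5}$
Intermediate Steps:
$m{\left(y \right)} = - \frac{3}{y}$
$\frac{1}{m{\left(-121 \right)} + g} = \frac{1}{- \frac{3}{-121} - 38773} = \frac{1}{\left(-3\right) \left(- \frac{1}{121}\right) - 38773} = \frac{1}{\frac{3}{121} - 38773} = \frac{1}{- \frac{4691530}{121}} = - \frac{121}{4691530}$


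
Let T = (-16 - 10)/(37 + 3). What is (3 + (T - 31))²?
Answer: 328329/400 ≈ 820.82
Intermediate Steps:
T = -13/20 (T = -26/40 = -26*1/40 = -13/20 ≈ -0.65000)
(3 + (T - 31))² = (3 + (-13/20 - 31))² = (3 - 633/20)² = (-573/20)² = 328329/400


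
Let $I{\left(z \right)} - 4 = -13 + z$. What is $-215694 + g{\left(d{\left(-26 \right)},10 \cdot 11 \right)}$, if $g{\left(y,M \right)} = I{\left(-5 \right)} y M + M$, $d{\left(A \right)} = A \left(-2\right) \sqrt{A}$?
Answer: $-215584 - 80080 i \sqrt{26} \approx -2.1558 \cdot 10^{5} - 4.0833 \cdot 10^{5} i$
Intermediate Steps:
$I{\left(z \right)} = -9 + z$ ($I{\left(z \right)} = 4 + \left(-13 + z\right) = -9 + z$)
$d{\left(A \right)} = - 2 A^{\frac{3}{2}}$ ($d{\left(A \right)} = - 2 A \sqrt{A} = - 2 A^{\frac{3}{2}}$)
$g{\left(y,M \right)} = M - 14 M y$ ($g{\left(y,M \right)} = \left(-9 - 5\right) y M + M = - 14 y M + M = - 14 M y + M = M - 14 M y$)
$-215694 + g{\left(d{\left(-26 \right)},10 \cdot 11 \right)} = -215694 + 10 \cdot 11 \left(1 - 14 \left(- 2 \left(-26\right)^{\frac{3}{2}}\right)\right) = -215694 + 110 \left(1 - 14 \left(- 2 \left(- 26 i \sqrt{26}\right)\right)\right) = -215694 + 110 \left(1 - 14 \cdot 52 i \sqrt{26}\right) = -215694 + 110 \left(1 - 728 i \sqrt{26}\right) = -215694 + \left(110 - 80080 i \sqrt{26}\right) = -215584 - 80080 i \sqrt{26}$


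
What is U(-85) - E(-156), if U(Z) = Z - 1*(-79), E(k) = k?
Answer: 150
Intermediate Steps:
U(Z) = 79 + Z (U(Z) = Z + 79 = 79 + Z)
U(-85) - E(-156) = (79 - 85) - 1*(-156) = -6 + 156 = 150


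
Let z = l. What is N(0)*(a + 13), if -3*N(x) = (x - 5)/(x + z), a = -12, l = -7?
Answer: -5/21 ≈ -0.23810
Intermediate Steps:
z = -7
N(x) = -(-5 + x)/(3*(-7 + x)) (N(x) = -(x - 5)/(3*(x - 7)) = -(-5 + x)/(3*(-7 + x)))
N(0)*(a + 13) = ((5 - 1*0)/(3*(-7 + 0)))*(-12 + 13) = ((1/3)*(5 + 0)/(-7))*1 = ((1/3)*(-1/7)*5)*1 = -5/21*1 = -5/21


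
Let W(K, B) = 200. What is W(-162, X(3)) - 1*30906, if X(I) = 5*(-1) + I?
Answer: -30706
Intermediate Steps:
X(I) = -5 + I
W(-162, X(3)) - 1*30906 = 200 - 1*30906 = 200 - 30906 = -30706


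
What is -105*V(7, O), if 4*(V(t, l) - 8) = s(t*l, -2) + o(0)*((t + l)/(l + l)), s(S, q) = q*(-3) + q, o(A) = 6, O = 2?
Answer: -10395/8 ≈ -1299.4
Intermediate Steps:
s(S, q) = -2*q (s(S, q) = -3*q + q = -2*q)
V(t, l) = 9 + 3*(l + t)/(4*l) (V(t, l) = 8 + (-2*(-2) + 6*((t + l)/(l + l)))/4 = 8 + (4 + 6*((l + t)/((2*l))))/4 = 8 + (4 + 6*((l + t)*(1/(2*l))))/4 = 8 + (4 + 6*((l + t)/(2*l)))/4 = 8 + (4 + 3*(l + t)/l)/4 = 8 + (1 + 3*(l + t)/(4*l)) = 9 + 3*(l + t)/(4*l))
-105*V(7, O) = -315*(7 + 13*2)/(4*2) = -315*(7 + 26)/(4*2) = -315*33/(4*2) = -105*99/8 = -10395/8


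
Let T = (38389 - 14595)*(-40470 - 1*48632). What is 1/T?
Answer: -1/2120092988 ≈ -4.7168e-10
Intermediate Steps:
T = -2120092988 (T = 23794*(-40470 - 48632) = 23794*(-89102) = -2120092988)
1/T = 1/(-2120092988) = -1/2120092988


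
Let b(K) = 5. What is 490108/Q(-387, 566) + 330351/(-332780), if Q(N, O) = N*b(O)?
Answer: -935642111/3679596 ≈ -254.28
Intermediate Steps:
Q(N, O) = 5*N (Q(N, O) = N*5 = 5*N)
490108/Q(-387, 566) + 330351/(-332780) = 490108/((5*(-387))) + 330351/(-332780) = 490108/(-1935) + 330351*(-1/332780) = 490108*(-1/1935) - 47193/47540 = -490108/1935 - 47193/47540 = -935642111/3679596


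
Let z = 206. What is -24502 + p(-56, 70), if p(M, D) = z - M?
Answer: -24240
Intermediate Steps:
p(M, D) = 206 - M
-24502 + p(-56, 70) = -24502 + (206 - 1*(-56)) = -24502 + (206 + 56) = -24502 + 262 = -24240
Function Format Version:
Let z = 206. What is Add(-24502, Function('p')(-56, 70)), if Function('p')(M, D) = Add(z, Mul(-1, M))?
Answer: -24240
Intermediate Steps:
Function('p')(M, D) = Add(206, Mul(-1, M))
Add(-24502, Function('p')(-56, 70)) = Add(-24502, Add(206, Mul(-1, -56))) = Add(-24502, Add(206, 56)) = Add(-24502, 262) = -24240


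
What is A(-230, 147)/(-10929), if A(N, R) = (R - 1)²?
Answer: -21316/10929 ≈ -1.9504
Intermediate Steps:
A(N, R) = (-1 + R)²
A(-230, 147)/(-10929) = (-1 + 147)²/(-10929) = 146²*(-1/10929) = 21316*(-1/10929) = -21316/10929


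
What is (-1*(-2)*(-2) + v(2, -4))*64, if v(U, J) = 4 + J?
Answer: -256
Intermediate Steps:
(-1*(-2)*(-2) + v(2, -4))*64 = (-1*(-2)*(-2) + (4 - 4))*64 = (2*(-2) + 0)*64 = (-4 + 0)*64 = -4*64 = -256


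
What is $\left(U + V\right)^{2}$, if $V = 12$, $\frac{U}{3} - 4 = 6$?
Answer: $1764$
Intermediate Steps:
$U = 30$ ($U = 12 + 3 \cdot 6 = 12 + 18 = 30$)
$\left(U + V\right)^{2} = \left(30 + 12\right)^{2} = 42^{2} = 1764$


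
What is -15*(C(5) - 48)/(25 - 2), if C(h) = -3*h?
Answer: 945/23 ≈ 41.087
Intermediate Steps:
-15*(C(5) - 48)/(25 - 2) = -15*(-3*5 - 48)/(25 - 2) = -15*(-15 - 48)/23 = -(-945)/23 = -15*(-63/23) = 945/23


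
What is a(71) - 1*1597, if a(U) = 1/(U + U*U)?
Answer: -8163863/5112 ≈ -1597.0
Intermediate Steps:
a(U) = 1/(U + U**2)
a(71) - 1*1597 = 1/(71*(1 + 71)) - 1*1597 = (1/71)/72 - 1597 = (1/71)*(1/72) - 1597 = 1/5112 - 1597 = -8163863/5112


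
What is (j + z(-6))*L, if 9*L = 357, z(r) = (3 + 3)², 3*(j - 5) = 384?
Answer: 20111/3 ≈ 6703.7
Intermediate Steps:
j = 133 (j = 5 + (⅓)*384 = 5 + 128 = 133)
z(r) = 36 (z(r) = 6² = 36)
L = 119/3 (L = (⅑)*357 = 119/3 ≈ 39.667)
(j + z(-6))*L = (133 + 36)*(119/3) = 169*(119/3) = 20111/3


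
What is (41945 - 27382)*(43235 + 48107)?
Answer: 1330213546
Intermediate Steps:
(41945 - 27382)*(43235 + 48107) = 14563*91342 = 1330213546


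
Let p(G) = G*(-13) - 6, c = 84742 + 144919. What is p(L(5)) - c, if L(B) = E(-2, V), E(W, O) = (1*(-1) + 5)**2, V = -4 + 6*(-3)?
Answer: -229875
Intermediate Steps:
c = 229661
V = -22 (V = -4 - 18 = -22)
E(W, O) = 16 (E(W, O) = (-1 + 5)**2 = 4**2 = 16)
L(B) = 16
p(G) = -6 - 13*G (p(G) = -13*G - 6 = -6 - 13*G)
p(L(5)) - c = (-6 - 13*16) - 1*229661 = (-6 - 208) - 229661 = -214 - 229661 = -229875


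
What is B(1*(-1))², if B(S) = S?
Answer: 1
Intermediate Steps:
B(1*(-1))² = (1*(-1))² = (-1)² = 1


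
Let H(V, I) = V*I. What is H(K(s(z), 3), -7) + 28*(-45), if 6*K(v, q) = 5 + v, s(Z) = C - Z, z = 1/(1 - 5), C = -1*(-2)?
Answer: -30443/24 ≈ -1268.5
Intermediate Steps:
C = 2
z = -¼ (z = 1/(-4) = -¼ ≈ -0.25000)
s(Z) = 2 - Z
K(v, q) = ⅚ + v/6 (K(v, q) = (5 + v)/6 = ⅚ + v/6)
H(V, I) = I*V
H(K(s(z), 3), -7) + 28*(-45) = -7*(⅚ + (2 - 1*(-¼))/6) + 28*(-45) = -7*(⅚ + (2 + ¼)/6) - 1260 = -7*(⅚ + (⅙)*(9/4)) - 1260 = -7*(⅚ + 3/8) - 1260 = -7*29/24 - 1260 = -203/24 - 1260 = -30443/24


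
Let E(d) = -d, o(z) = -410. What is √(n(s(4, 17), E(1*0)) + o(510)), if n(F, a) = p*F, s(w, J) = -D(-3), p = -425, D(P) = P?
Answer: I*√1685 ≈ 41.049*I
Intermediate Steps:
s(w, J) = 3 (s(w, J) = -1*(-3) = 3)
n(F, a) = -425*F
√(n(s(4, 17), E(1*0)) + o(510)) = √(-425*3 - 410) = √(-1275 - 410) = √(-1685) = I*√1685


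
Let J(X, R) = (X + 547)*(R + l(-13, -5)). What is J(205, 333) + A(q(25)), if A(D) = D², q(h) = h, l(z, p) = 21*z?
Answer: 45745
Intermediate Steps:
J(X, R) = (-273 + R)*(547 + X) (J(X, R) = (X + 547)*(R + 21*(-13)) = (547 + X)*(R - 273) = (547 + X)*(-273 + R) = (-273 + R)*(547 + X))
J(205, 333) + A(q(25)) = (-149331 - 273*205 + 547*333 + 333*205) + 25² = (-149331 - 55965 + 182151 + 68265) + 625 = 45120 + 625 = 45745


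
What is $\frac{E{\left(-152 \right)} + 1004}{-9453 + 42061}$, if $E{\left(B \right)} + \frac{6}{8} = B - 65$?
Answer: $\frac{3145}{130432} \approx 0.024112$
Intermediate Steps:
$E{\left(B \right)} = - \frac{263}{4} + B$ ($E{\left(B \right)} = - \frac{3}{4} + \left(B - 65\right) = - \frac{3}{4} + \left(-65 + B\right) = - \frac{263}{4} + B$)
$\frac{E{\left(-152 \right)} + 1004}{-9453 + 42061} = \frac{\left(- \frac{263}{4} - 152\right) + 1004}{-9453 + 42061} = \frac{- \frac{871}{4} + 1004}{32608} = \frac{3145}{4} \cdot \frac{1}{32608} = \frac{3145}{130432}$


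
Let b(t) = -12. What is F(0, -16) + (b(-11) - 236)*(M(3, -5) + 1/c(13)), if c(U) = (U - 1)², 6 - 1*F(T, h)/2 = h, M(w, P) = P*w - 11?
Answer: 116825/18 ≈ 6490.3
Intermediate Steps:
M(w, P) = -11 + P*w
F(T, h) = 12 - 2*h
c(U) = (-1 + U)²
F(0, -16) + (b(-11) - 236)*(M(3, -5) + 1/c(13)) = (12 - 2*(-16)) + (-12 - 236)*((-11 - 5*3) + 1/((-1 + 13)²)) = (12 + 32) - 248*((-11 - 15) + 1/(12²)) = 44 - 248*(-26 + 1/144) = 44 - 248*(-3743/144) = 44 + 116033/18 = 116825/18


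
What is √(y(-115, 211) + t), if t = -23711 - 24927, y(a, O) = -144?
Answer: I*√48782 ≈ 220.87*I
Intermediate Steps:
t = -48638
√(y(-115, 211) + t) = √(-144 - 48638) = √(-48782) = I*√48782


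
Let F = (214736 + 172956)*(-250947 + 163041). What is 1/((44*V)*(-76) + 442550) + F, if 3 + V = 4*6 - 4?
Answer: -13144898864492303/385702 ≈ -3.4080e+10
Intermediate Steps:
V = 17 (V = -3 + (4*6 - 4) = -3 + (24 - 4) = -3 + 20 = 17)
F = -34080452952 (F = 387692*(-87906) = -34080452952)
1/((44*V)*(-76) + 442550) + F = 1/((44*17)*(-76) + 442550) - 34080452952 = 1/(748*(-76) + 442550) - 34080452952 = 1/(-56848 + 442550) - 34080452952 = 1/385702 - 34080452952 = -13144898864492303/385702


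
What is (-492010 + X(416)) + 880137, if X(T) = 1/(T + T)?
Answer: 322921665/832 ≈ 3.8813e+5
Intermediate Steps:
X(T) = 1/(2*T)
(-492010 + X(416)) + 880137 = (-492010 + (½)/416) + 880137 = (-492010 + (½)*(1/416)) + 880137 = (-492010 + 1/832) + 880137 = -409352319/832 + 880137 = 322921665/832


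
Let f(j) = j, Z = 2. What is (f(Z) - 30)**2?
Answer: 784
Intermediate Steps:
(f(Z) - 30)**2 = (2 - 30)**2 = (-28)**2 = 784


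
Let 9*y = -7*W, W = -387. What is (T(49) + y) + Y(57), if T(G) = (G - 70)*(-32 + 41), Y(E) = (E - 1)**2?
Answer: 3248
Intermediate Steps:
Y(E) = (-1 + E)**2
y = 301 (y = (-7*(-387))/9 = (1/9)*2709 = 301)
T(G) = -630 + 9*G (T(G) = (-70 + G)*9 = -630 + 9*G)
(T(49) + y) + Y(57) = ((-630 + 9*49) + 301) + (-1 + 57)**2 = ((-630 + 441) + 301) + 56**2 = (-189 + 301) + 3136 = 112 + 3136 = 3248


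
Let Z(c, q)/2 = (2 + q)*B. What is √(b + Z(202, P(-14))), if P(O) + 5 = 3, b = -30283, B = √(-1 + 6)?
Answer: I*√30283 ≈ 174.02*I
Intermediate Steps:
B = √5 ≈ 2.2361
P(O) = -2 (P(O) = -5 + 3 = -2)
Z(c, q) = 2*√5*(2 + q) (Z(c, q) = 2*((2 + q)*√5) = 2*(√5*(2 + q)) = 2*√5*(2 + q))
√(b + Z(202, P(-14))) = √(-30283 + 2*√5*(2 - 2)) = √(-30283 + 2*√5*0) = √(-30283 + 0) = √(-30283) = I*√30283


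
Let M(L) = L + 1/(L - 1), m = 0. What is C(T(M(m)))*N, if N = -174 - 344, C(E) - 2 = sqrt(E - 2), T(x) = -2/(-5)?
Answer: -1036 - 1036*I*sqrt(10)/5 ≈ -1036.0 - 655.22*I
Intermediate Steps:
M(L) = L + 1/(-1 + L)
T(x) = 2/5 (T(x) = -2*(-1/5) = 2/5)
C(E) = 2 + sqrt(-2 + E) (C(E) = 2 + sqrt(E - 2) = 2 + sqrt(-2 + E))
N = -518
C(T(M(m)))*N = (2 + sqrt(-2 + 2/5))*(-518) = (2 + sqrt(-8/5))*(-518) = (2 + 2*I*sqrt(10)/5)*(-518) = -1036 - 1036*I*sqrt(10)/5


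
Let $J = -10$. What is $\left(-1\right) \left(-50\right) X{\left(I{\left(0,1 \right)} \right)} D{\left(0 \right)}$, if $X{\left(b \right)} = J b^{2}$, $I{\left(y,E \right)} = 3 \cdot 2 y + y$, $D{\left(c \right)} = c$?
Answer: $0$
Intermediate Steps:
$I{\left(y,E \right)} = 7 y$ ($I{\left(y,E \right)} = 6 y + y = 7 y$)
$X{\left(b \right)} = - 10 b^{2}$
$\left(-1\right) \left(-50\right) X{\left(I{\left(0,1 \right)} \right)} D{\left(0 \right)} = \left(-1\right) \left(-50\right) \left(- 10 \left(7 \cdot 0\right)^{2}\right) 0 = 50 \left(- 10 \cdot 0^{2}\right) 0 = 50 \left(\left(-10\right) 0\right) 0 = 50 \cdot 0 \cdot 0 = 0 \cdot 0 = 0$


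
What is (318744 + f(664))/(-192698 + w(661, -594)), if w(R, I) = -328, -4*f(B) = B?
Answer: -159289/96513 ≈ -1.6504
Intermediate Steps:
f(B) = -B/4
(318744 + f(664))/(-192698 + w(661, -594)) = (318744 - ¼*664)/(-192698 - 328) = (318744 - 166)/(-193026) = 318578*(-1/193026) = -159289/96513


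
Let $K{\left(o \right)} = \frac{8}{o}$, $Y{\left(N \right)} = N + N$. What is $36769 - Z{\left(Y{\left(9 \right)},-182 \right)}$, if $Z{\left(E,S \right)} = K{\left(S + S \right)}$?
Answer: $\frac{3345981}{91} \approx 36769.0$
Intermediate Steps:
$Y{\left(N \right)} = 2 N$
$Z{\left(E,S \right)} = \frac{4}{S}$ ($Z{\left(E,S \right)} = \frac{8}{S + S} = \frac{8}{2 S} = 8 \frac{1}{2 S} = \frac{4}{S}$)
$36769 - Z{\left(Y{\left(9 \right)},-182 \right)} = 36769 - \frac{4}{-182} = 36769 - 4 \left(- \frac{1}{182}\right) = 36769 - - \frac{2}{91} = 36769 + \frac{2}{91} = \frac{3345981}{91}$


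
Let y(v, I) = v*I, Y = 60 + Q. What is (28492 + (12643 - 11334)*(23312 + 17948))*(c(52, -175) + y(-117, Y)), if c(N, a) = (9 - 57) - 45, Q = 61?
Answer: -770039106000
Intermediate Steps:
c(N, a) = -93 (c(N, a) = -48 - 45 = -93)
Y = 121 (Y = 60 + 61 = 121)
y(v, I) = I*v
(28492 + (12643 - 11334)*(23312 + 17948))*(c(52, -175) + y(-117, Y)) = (28492 + (12643 - 11334)*(23312 + 17948))*(-93 + 121*(-117)) = (28492 + 1309*41260)*(-93 - 14157) = (28492 + 54009340)*(-14250) = 54037832*(-14250) = -770039106000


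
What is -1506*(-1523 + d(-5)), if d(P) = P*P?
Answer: 2255988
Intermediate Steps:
d(P) = P²
-1506*(-1523 + d(-5)) = -1506*(-1523 + (-5)²) = -1506*(-1523 + 25) = -1506*(-1498) = 2255988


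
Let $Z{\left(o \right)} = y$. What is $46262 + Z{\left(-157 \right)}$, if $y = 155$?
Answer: $46417$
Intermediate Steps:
$Z{\left(o \right)} = 155$
$46262 + Z{\left(-157 \right)} = 46262 + 155 = 46417$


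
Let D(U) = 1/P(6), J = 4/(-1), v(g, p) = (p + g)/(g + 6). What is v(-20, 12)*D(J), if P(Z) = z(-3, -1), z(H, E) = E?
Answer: -4/7 ≈ -0.57143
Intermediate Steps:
v(g, p) = (g + p)/(6 + g)
P(Z) = -1
J = -4 (J = 4*(-1) = -4)
D(U) = -1 (D(U) = 1/(-1) = -1)
v(-20, 12)*D(J) = ((-20 + 12)/(6 - 20))*(-1) = (-8/(-14))*(-1) = -1/14*(-8)*(-1) = (4/7)*(-1) = -4/7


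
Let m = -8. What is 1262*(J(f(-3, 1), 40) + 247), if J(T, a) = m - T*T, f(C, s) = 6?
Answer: 256186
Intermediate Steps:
J(T, a) = -8 - T² (J(T, a) = -8 - T*T = -8 - T²)
1262*(J(f(-3, 1), 40) + 247) = 1262*((-8 - 1*6²) + 247) = 1262*((-8 - 1*36) + 247) = 1262*((-8 - 36) + 247) = 1262*(-44 + 247) = 1262*203 = 256186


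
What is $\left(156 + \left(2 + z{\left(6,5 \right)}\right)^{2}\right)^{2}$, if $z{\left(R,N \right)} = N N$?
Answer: $783225$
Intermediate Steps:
$z{\left(R,N \right)} = N^{2}$
$\left(156 + \left(2 + z{\left(6,5 \right)}\right)^{2}\right)^{2} = \left(156 + \left(2 + 5^{2}\right)^{2}\right)^{2} = \left(156 + \left(2 + 25\right)^{2}\right)^{2} = \left(156 + 27^{2}\right)^{2} = \left(156 + 729\right)^{2} = 885^{2} = 783225$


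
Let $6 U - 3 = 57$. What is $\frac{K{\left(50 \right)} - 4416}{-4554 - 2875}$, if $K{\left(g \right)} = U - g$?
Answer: $\frac{4456}{7429} \approx 0.59981$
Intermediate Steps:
$U = 10$ ($U = \frac{1}{2} + \frac{1}{6} \cdot 57 = \frac{1}{2} + \frac{19}{2} = 10$)
$K{\left(g \right)} = 10 - g$
$\frac{K{\left(50 \right)} - 4416}{-4554 - 2875} = \frac{\left(10 - 50\right) - 4416}{-4554 - 2875} = \frac{\left(10 - 50\right) - 4416}{-7429} = \left(-40 - 4416\right) \left(- \frac{1}{7429}\right) = \left(-4456\right) \left(- \frac{1}{7429}\right) = \frac{4456}{7429}$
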